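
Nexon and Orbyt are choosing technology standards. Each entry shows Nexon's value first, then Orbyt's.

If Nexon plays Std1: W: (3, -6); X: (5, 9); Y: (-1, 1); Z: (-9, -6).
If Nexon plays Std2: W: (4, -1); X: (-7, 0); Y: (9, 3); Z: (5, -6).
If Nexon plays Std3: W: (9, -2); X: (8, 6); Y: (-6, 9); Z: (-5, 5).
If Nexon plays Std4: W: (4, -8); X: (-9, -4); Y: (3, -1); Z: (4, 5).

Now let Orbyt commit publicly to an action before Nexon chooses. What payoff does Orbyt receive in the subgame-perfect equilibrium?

Nexon best-responds to each possible Orbyt move:
- W: BR = Std3, leader payoff -2.
- X: BR = Std3, leader payoff 6.
- Y: BR = Std2, leader payoff 3.
- Z: BR = Std2, leader payoff -6.
Among -2, 6, 3, -6, the best is 6 at X. Subgame-perfect outcome: (Std3, X) with payoffs (8, 6).

6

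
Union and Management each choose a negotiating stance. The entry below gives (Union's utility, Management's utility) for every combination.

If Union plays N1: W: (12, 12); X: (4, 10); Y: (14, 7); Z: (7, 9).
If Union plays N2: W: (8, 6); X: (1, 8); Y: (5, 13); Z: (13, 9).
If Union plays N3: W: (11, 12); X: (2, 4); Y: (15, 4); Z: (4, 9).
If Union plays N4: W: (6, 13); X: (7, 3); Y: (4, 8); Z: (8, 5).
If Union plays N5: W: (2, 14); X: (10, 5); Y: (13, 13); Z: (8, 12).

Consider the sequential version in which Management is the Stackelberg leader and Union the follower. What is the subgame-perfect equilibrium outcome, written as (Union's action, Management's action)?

(N1, W)

Work backward from Union's decision.
- W → Union plays N1 (best of 12, 8, 11, 6, 2); Management gets 12.
- X → Union plays N5 (best of 4, 1, 2, 7, 10); Management gets 5.
- Y → Union plays N3 (best of 14, 5, 15, 4, 13); Management gets 4.
- Z → Union plays N2 (best of 7, 13, 4, 8, 8); Management gets 9.
Maximizing over 12, 5, 4, 9, Management chooses W. Subgame-perfect outcome: (N1, W) with payoffs (12, 12).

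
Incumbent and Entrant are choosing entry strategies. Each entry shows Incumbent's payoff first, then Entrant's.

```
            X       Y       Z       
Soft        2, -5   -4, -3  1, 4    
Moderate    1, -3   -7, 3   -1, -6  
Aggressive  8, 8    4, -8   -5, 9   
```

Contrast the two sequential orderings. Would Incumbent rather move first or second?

second

If Incumbent leads: Entrant's best replies are Soft→Z, Moderate→Y, Aggressive→Z; Incumbent's induced payoffs 1, -7, -5; outcome (Soft, Z), payoffs (1, 4).
If Entrant leads: Incumbent's best replies are X→Aggressive, Y→Aggressive, Z→Soft; Entrant's induced payoffs 8, -8, 4; outcome (Aggressive, X), payoffs (8, 8).
Incumbent gets 1 moving first and 8 moving second, so Incumbent prefers to move second.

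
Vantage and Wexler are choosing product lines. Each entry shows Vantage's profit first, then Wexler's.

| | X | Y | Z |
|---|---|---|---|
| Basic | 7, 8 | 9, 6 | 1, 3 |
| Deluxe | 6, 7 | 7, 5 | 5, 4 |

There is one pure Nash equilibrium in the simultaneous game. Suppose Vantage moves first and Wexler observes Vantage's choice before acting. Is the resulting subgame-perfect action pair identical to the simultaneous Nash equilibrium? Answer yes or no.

Wexler best-responds to each possible Vantage move:
- Basic: BR = X, leader payoff 7.
- Deluxe: BR = X, leader payoff 6.
Vantage's induced payoffs are 7, 6, so Vantage commits to Basic. Subgame-perfect outcome: (Basic, X) with payoffs (7, 8).
For the simultaneous game, intersect best replies.
Vantage's best replies: X→Basic; Y→Basic; Z→Deluxe.
Wexler's best replies: Basic→X; Deluxe→X.
Only (Basic, X) has each player best-responding; Nash payoffs (7, 8).
Sequential outcome (Basic, X) coincides with the Nash profile (Basic, X).

yes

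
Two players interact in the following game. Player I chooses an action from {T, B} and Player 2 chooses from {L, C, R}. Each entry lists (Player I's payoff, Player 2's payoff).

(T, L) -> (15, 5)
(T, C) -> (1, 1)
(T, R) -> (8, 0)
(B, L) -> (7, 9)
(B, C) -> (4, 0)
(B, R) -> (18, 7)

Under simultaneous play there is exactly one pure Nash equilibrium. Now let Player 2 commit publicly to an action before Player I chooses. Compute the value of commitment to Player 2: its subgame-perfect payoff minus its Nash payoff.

2

Player I best-responds to each possible Player 2 move:
- L → Player I plays T (best of 15, 7); Player 2 gets 5.
- C → Player I plays B (best of 1, 4); Player 2 gets 0.
- R → Player I plays B (best of 8, 18); Player 2 gets 7.
Player 2's induced payoffs are 5, 0, 7, so Player 2 commits to R. Subgame-perfect outcome: (B, R) with payoffs (18, 7).
Now find the simultaneous Nash equilibrium.
Player I's best replies: L→T; C→B; R→B.
Player 2's best replies: T→L; B→L.
The unique mutual best reply is (T, L), giving (15, 5).
Player 2's commitment gain: 7 − 5 = 2.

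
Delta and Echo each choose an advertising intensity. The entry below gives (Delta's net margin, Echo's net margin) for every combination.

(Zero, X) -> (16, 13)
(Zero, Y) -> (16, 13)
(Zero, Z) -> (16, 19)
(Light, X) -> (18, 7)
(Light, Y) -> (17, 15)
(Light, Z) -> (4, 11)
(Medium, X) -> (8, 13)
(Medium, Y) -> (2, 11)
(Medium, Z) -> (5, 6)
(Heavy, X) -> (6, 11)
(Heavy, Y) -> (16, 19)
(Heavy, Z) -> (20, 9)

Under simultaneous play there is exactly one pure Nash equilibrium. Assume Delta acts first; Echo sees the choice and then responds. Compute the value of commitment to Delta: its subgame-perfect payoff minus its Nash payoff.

0

Echo best-responds to each possible Delta move:
- Zero: Echo compares 13, 13, 19 and picks Z; Delta would get 16.
- Light: Echo compares 7, 15, 11 and picks Y; Delta would get 17.
- Medium: Echo compares 13, 11, 6 and picks X; Delta would get 8.
- Heavy: Echo compares 11, 19, 9 and picks Y; Delta would get 16.
Among 16, 17, 8, 16, the best is 17 at Light. Subgame-perfect outcome: (Light, Y) with payoffs (17, 15).
Now find the simultaneous Nash equilibrium.
Delta's best replies: X→Light; Y→Light; Z→Heavy.
Echo's best replies: Zero→Z; Light→Y; Medium→X; Heavy→Y.
Only (Light, Y) has each player best-responding; Nash payoffs (17, 15).
Delta's commitment gain: 17 − 17 = 0.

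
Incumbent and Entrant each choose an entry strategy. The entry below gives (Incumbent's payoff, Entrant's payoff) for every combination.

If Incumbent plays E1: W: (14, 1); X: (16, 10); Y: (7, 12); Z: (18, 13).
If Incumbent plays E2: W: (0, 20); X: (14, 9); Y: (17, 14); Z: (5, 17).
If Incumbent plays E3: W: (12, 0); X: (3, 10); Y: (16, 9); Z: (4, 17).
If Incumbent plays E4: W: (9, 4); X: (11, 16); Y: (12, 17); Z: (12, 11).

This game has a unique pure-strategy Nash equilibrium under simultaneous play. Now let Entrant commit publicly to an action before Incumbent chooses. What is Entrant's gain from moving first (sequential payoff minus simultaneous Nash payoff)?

Solve by backward induction (Entrant leads).
- W: Incumbent compares 14, 0, 12, 9 and picks E1; Entrant would get 1.
- X: Incumbent compares 16, 14, 3, 11 and picks E1; Entrant would get 10.
- Y: Incumbent compares 7, 17, 16, 12 and picks E2; Entrant would get 14.
- Z: Incumbent compares 18, 5, 4, 12 and picks E1; Entrant would get 13.
Among 1, 10, 14, 13, the best is 14 at Y. Subgame-perfect outcome: (E2, Y) with payoffs (17, 14).
Under simultaneous play:
Incumbent's best replies: W→E1; X→E1; Y→E2; Z→E1.
Entrant's best replies: E1→Z; E2→W; E3→Z; E4→Y.
Only (E1, Z) has each player best-responding; Nash payoffs (18, 13).
Entrant's commitment gain: 14 − 13 = 1.

1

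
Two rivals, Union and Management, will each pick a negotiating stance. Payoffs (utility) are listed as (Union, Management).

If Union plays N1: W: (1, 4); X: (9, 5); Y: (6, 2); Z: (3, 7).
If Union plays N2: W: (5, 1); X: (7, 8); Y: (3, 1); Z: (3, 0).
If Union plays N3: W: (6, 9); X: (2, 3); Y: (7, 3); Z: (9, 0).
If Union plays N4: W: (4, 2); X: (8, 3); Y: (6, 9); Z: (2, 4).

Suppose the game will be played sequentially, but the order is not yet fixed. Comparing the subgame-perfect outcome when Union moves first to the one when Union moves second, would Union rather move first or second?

If Union leads: Management's best replies are N1→Z, N2→X, N3→W, N4→Y; Union's induced payoffs 3, 7, 6, 6; outcome (N2, X), payoffs (7, 8).
If Management leads: Union's best replies are W→N3, X→N1, Y→N3, Z→N3; Management's induced payoffs 9, 5, 3, 0; outcome (N3, W), payoffs (6, 9).
Union gets 7 moving first and 6 moving second, so Union prefers to move first.

first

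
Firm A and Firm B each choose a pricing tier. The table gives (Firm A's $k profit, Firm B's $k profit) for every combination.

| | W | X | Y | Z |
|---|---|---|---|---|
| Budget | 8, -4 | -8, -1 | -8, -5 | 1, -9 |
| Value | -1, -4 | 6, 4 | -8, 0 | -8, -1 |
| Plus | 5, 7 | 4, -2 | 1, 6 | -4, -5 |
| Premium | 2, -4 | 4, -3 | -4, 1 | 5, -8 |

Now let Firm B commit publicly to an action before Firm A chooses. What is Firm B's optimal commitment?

Y

Solve by backward induction (Firm B leads).
- W: Firm A compares 8, -1, 5, 2 and picks Budget; Firm B would get -4.
- X: Firm A compares -8, 6, 4, 4 and picks Value; Firm B would get 4.
- Y: Firm A compares -8, -8, 1, -4 and picks Plus; Firm B would get 6.
- Z: Firm A compares 1, -8, -4, 5 and picks Premium; Firm B would get -8.
Maximizing over -4, 4, 6, -8, Firm B chooses Y. Subgame-perfect outcome: (Plus, Y) with payoffs (1, 6).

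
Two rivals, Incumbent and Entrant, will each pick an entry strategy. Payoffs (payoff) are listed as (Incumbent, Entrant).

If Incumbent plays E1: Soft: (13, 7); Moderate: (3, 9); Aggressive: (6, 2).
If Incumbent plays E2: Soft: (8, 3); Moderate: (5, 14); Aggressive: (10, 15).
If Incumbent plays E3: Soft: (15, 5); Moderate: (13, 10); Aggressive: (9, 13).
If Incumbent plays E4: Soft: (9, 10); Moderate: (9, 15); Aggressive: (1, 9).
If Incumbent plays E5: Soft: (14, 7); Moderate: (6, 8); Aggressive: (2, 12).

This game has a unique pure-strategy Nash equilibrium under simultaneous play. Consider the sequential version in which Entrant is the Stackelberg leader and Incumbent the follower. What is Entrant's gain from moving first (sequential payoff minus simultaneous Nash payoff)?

Backward induction with Entrant moving first.
- Soft: BR = E3, leader payoff 5.
- Moderate: BR = E3, leader payoff 10.
- Aggressive: BR = E2, leader payoff 15.
Entrant's induced payoffs are 5, 10, 15, so Entrant commits to Aggressive. Subgame-perfect outcome: (E2, Aggressive) with payoffs (10, 15).
Under simultaneous play:
Incumbent's best replies: Soft→E3; Moderate→E3; Aggressive→E2.
Entrant's best replies: E1→Moderate; E2→Aggressive; E3→Aggressive; E4→Moderate; E5→Aggressive.
Only (E2, Aggressive) has each player best-responding; Nash payoffs (10, 15).
Entrant's commitment gain: 15 − 15 = 0.

0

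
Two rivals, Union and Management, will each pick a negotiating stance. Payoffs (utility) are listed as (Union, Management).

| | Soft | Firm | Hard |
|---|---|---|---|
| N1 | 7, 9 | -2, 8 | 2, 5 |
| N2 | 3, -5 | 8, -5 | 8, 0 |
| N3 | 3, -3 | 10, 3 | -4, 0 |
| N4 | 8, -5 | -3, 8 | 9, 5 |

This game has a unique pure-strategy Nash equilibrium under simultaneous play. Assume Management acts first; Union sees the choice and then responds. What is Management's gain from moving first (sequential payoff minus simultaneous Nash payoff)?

2

Work backward from Union's decision.
- Soft: Union compares 7, 3, 3, 8 and picks N4; Management would get -5.
- Firm: Union compares -2, 8, 10, -3 and picks N3; Management would get 3.
- Hard: Union compares 2, 8, -4, 9 and picks N4; Management would get 5.
Maximizing over -5, 3, 5, Management chooses Hard. Subgame-perfect outcome: (N4, Hard) with payoffs (9, 5).
For the simultaneous game, intersect best replies.
Union's best replies: Soft→N4; Firm→N3; Hard→N4.
Management's best replies: N1→Soft; N2→Hard; N3→Firm; N4→Firm.
Only (N3, Firm) has each player best-responding; Nash payoffs (10, 3).
Management's commitment gain: 5 − 3 = 2.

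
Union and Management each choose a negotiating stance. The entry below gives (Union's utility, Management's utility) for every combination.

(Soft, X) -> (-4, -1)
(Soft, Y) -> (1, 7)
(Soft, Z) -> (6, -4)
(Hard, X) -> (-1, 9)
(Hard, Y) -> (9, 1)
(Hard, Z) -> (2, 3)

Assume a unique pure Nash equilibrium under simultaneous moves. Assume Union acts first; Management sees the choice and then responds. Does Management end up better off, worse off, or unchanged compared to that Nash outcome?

worse off

Backward induction with Union moving first.
- Soft: Management compares -1, 7, -4 and picks Y; Union would get 1.
- Hard: Management compares 9, 1, 3 and picks X; Union would get -1.
Maximizing over 1, -1, Union chooses Soft. Subgame-perfect outcome: (Soft, Y) with payoffs (1, 7).
Under simultaneous play:
Union's best replies: X→Hard; Y→Hard; Z→Soft.
Management's best replies: Soft→Y; Hard→X.
The unique mutual best reply is (Hard, X), giving (-1, 9).
Management earns 7 sequentially versus 9 at the Nash outcome: worse off.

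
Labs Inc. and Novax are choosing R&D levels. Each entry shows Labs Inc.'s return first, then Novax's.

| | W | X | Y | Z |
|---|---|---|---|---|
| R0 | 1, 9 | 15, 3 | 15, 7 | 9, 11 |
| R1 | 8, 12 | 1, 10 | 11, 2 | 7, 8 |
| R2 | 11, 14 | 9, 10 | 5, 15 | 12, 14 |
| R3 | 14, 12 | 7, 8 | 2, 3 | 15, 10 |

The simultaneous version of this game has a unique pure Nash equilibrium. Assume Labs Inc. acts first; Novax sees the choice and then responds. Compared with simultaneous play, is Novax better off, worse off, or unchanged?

unchanged

Backward induction with Labs Inc. moving first.
- R0: Novax compares 9, 3, 7, 11 and picks Z; Labs Inc. would get 9.
- R1: Novax compares 12, 10, 2, 8 and picks W; Labs Inc. would get 8.
- R2: Novax compares 14, 10, 15, 14 and picks Y; Labs Inc. would get 5.
- R3: Novax compares 12, 8, 3, 10 and picks W; Labs Inc. would get 14.
Maximizing over 9, 8, 5, 14, Labs Inc. chooses R3. Subgame-perfect outcome: (R3, W) with payoffs (14, 12).
For the simultaneous game, intersect best replies.
Labs Inc.'s best replies: W→R3; X→R0; Y→R0; Z→R3.
Novax's best replies: R0→Z; R1→W; R2→Y; R3→W.
The unique mutual best reply is (R3, W), giving (14, 12).
Novax earns 12 sequentially versus 12 at the Nash outcome: unchanged.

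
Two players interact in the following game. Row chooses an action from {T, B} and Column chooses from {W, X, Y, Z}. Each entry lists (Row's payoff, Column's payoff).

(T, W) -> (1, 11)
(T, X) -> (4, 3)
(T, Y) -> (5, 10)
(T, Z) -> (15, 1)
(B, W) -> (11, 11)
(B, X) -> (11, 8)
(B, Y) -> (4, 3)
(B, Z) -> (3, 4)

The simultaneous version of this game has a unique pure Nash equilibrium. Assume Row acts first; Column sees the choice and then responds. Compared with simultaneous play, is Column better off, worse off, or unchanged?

Column best-responds to each possible Row move:
- T: BR = W, leader payoff 1.
- B: BR = W, leader payoff 11.
Maximizing over 1, 11, Row chooses B. Subgame-perfect outcome: (B, W) with payoffs (11, 11).
For the simultaneous game, intersect best replies.
Row's best replies: W→B; X→B; Y→T; Z→T.
Column's best replies: T→W; B→W.
Only (B, W) has each player best-responding; Nash payoffs (11, 11).
Column earns 11 sequentially versus 11 at the Nash outcome: unchanged.

unchanged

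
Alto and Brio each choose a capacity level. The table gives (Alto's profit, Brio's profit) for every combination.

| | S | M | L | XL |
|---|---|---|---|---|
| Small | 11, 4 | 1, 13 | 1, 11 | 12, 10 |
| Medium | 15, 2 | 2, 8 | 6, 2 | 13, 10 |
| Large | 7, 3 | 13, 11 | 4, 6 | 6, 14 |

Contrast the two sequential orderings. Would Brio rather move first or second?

If Alto leads: Brio's best replies are Small→M, Medium→XL, Large→XL; Alto's induced payoffs 1, 13, 6; outcome (Medium, XL), payoffs (13, 10).
If Brio leads: Alto's best replies are S→Medium, M→Large, L→Medium, XL→Medium; Brio's induced payoffs 2, 11, 2, 10; outcome (Large, M), payoffs (13, 11).
Brio gets 11 moving first and 10 moving second, so Brio prefers to move first.

first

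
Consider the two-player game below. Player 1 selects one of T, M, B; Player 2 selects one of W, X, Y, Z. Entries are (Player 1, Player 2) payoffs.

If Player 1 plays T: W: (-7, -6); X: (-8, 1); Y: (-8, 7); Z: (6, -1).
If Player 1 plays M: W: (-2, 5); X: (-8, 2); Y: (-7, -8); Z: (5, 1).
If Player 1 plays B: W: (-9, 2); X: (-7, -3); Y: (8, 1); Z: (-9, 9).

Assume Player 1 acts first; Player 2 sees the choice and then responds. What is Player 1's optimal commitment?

Work backward from Player 2's decision.
- T: Player 2 compares -6, 1, 7, -1 and picks Y; Player 1 would get -8.
- M: Player 2 compares 5, 2, -8, 1 and picks W; Player 1 would get -2.
- B: Player 2 compares 2, -3, 1, 9 and picks Z; Player 1 would get -9.
Maximizing over -8, -2, -9, Player 1 chooses M. Subgame-perfect outcome: (M, W) with payoffs (-2, 5).

M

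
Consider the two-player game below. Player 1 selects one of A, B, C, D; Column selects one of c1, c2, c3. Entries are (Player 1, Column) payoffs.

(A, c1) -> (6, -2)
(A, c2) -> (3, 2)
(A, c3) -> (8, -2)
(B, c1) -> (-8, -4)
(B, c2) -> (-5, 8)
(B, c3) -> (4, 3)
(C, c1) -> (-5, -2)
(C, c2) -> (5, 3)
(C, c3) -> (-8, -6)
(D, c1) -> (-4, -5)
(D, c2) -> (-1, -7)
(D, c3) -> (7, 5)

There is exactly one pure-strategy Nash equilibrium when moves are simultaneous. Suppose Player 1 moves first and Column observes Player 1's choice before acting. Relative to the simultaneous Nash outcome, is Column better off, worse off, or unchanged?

better off

Column best-responds to each possible Player 1 move:
- A: Column compares -2, 2, -2 and picks c2; Player 1 would get 3.
- B: Column compares -4, 8, 3 and picks c2; Player 1 would get -5.
- C: Column compares -2, 3, -6 and picks c2; Player 1 would get 5.
- D: Column compares -5, -7, 5 and picks c3; Player 1 would get 7.
Player 1's induced payoffs are 3, -5, 5, 7, so Player 1 commits to D. Subgame-perfect outcome: (D, c3) with payoffs (7, 5).
Now find the simultaneous Nash equilibrium.
Player 1's best replies: c1→A; c2→C; c3→A.
Column's best replies: A→c2; B→c2; C→c2; D→c3.
Only (C, c2) has each player best-responding; Nash payoffs (5, 3).
Column earns 5 sequentially versus 3 at the Nash outcome: better off.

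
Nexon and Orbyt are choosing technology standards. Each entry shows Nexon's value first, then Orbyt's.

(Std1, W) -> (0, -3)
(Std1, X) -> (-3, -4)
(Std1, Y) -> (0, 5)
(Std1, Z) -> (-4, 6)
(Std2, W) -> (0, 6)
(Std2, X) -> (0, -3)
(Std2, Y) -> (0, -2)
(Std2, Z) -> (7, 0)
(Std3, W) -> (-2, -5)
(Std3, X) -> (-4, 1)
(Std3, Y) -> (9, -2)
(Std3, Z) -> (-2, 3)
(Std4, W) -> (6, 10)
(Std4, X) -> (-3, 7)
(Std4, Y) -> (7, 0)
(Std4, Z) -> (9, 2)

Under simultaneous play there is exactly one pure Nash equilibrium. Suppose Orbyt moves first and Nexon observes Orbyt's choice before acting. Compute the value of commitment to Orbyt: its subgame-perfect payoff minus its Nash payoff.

Nexon best-responds to each possible Orbyt move:
- W → Nexon plays Std4 (best of 0, 0, -2, 6); Orbyt gets 10.
- X → Nexon plays Std2 (best of -3, 0, -4, -3); Orbyt gets -3.
- Y → Nexon plays Std3 (best of 0, 0, 9, 7); Orbyt gets -2.
- Z → Nexon plays Std4 (best of -4, 7, -2, 9); Orbyt gets 2.
Maximizing over 10, -3, -2, 2, Orbyt chooses W. Subgame-perfect outcome: (Std4, W) with payoffs (6, 10).
Under simultaneous play:
Nexon's best replies: W→Std4; X→Std2; Y→Std3; Z→Std4.
Orbyt's best replies: Std1→Z; Std2→W; Std3→Z; Std4→W.
The unique mutual best reply is (Std4, W), giving (6, 10).
Orbyt's commitment gain: 10 − 10 = 0.

0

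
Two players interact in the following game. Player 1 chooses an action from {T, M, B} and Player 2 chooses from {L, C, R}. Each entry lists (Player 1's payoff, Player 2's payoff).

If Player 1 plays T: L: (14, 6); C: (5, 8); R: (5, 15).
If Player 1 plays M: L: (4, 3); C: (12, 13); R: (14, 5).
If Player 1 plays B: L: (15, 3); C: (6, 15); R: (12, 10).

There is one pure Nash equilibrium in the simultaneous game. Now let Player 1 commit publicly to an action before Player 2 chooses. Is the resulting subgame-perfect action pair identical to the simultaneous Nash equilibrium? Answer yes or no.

Player 2 best-responds to each possible Player 1 move:
- T: BR = R, leader payoff 5.
- M: BR = C, leader payoff 12.
- B: BR = C, leader payoff 6.
Player 1's induced payoffs are 5, 12, 6, so Player 1 commits to M. Subgame-perfect outcome: (M, C) with payoffs (12, 13).
Now find the simultaneous Nash equilibrium.
Player 1's best replies: L→B; C→M; R→M.
Player 2's best replies: T→R; M→C; B→C.
The unique mutual best reply is (M, C), giving (12, 13).
Sequential outcome (M, C) coincides with the Nash profile (M, C).

yes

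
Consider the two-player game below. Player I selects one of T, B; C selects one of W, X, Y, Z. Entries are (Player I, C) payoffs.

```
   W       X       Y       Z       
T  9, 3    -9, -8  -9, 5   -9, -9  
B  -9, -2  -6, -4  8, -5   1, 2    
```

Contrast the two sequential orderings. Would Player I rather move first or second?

If Player I leads: C's best replies are T→Y, B→Z; Player I's induced payoffs -9, 1; outcome (B, Z), payoffs (1, 2).
If C leads: Player I's best replies are W→T, X→B, Y→B, Z→B; C's induced payoffs 3, -4, -5, 2; outcome (T, W), payoffs (9, 3).
Player I gets 1 moving first and 9 moving second, so Player I prefers to move second.

second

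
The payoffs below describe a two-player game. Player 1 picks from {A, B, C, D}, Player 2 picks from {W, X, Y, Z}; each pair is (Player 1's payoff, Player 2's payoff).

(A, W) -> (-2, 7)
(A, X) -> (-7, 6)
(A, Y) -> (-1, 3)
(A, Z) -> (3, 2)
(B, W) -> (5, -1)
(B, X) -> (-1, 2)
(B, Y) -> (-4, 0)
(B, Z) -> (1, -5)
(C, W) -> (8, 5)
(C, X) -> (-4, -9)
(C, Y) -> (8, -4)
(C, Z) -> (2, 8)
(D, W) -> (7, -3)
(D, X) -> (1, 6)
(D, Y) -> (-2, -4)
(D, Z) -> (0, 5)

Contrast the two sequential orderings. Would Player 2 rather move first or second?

If Player 1 leads: Player 2's best replies are A→W, B→X, C→Z, D→X; Player 1's induced payoffs -2, -1, 2, 1; outcome (C, Z), payoffs (2, 8).
If Player 2 leads: Player 1's best replies are W→C, X→D, Y→C, Z→A; Player 2's induced payoffs 5, 6, -4, 2; outcome (D, X), payoffs (1, 6).
Player 2 gets 6 moving first and 8 moving second, so Player 2 prefers to move second.

second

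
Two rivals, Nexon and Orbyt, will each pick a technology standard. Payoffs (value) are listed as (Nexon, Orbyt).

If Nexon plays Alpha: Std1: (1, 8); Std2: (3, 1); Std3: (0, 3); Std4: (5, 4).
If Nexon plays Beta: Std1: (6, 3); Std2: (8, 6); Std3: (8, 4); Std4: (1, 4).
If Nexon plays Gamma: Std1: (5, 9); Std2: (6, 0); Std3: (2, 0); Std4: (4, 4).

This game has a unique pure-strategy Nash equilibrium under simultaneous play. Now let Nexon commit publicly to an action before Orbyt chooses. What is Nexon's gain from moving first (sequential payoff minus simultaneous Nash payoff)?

0

Backward induction with Nexon moving first.
- Alpha: BR = Std1, leader payoff 1.
- Beta: BR = Std2, leader payoff 8.
- Gamma: BR = Std1, leader payoff 5.
Nexon's induced payoffs are 1, 8, 5, so Nexon commits to Beta. Subgame-perfect outcome: (Beta, Std2) with payoffs (8, 6).
Under simultaneous play:
Nexon's best replies: Std1→Beta; Std2→Beta; Std3→Beta; Std4→Alpha.
Orbyt's best replies: Alpha→Std1; Beta→Std2; Gamma→Std1.
The unique mutual best reply is (Beta, Std2), giving (8, 6).
Nexon's commitment gain: 8 − 8 = 0.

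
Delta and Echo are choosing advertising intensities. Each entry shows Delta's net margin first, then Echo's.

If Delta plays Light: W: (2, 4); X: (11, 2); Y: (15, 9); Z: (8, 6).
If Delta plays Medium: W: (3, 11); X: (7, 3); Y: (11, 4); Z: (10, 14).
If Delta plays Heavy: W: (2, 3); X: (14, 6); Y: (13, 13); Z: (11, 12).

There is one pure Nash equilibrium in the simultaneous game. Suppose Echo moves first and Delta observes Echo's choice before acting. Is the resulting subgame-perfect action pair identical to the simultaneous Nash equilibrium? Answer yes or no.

Backward induction with Echo moving first.
- W: Delta compares 2, 3, 2 and picks Medium; Echo would get 11.
- X: Delta compares 11, 7, 14 and picks Heavy; Echo would get 6.
- Y: Delta compares 15, 11, 13 and picks Light; Echo would get 9.
- Z: Delta compares 8, 10, 11 and picks Heavy; Echo would get 12.
Maximizing over 11, 6, 9, 12, Echo chooses Z. Subgame-perfect outcome: (Heavy, Z) with payoffs (11, 12).
Now find the simultaneous Nash equilibrium.
Delta's best replies: W→Medium; X→Heavy; Y→Light; Z→Heavy.
Echo's best replies: Light→Y; Medium→Z; Heavy→Y.
The unique mutual best reply is (Light, Y), giving (15, 9).
Sequential outcome (Heavy, Z) differs from the Nash profile (Light, Y).

no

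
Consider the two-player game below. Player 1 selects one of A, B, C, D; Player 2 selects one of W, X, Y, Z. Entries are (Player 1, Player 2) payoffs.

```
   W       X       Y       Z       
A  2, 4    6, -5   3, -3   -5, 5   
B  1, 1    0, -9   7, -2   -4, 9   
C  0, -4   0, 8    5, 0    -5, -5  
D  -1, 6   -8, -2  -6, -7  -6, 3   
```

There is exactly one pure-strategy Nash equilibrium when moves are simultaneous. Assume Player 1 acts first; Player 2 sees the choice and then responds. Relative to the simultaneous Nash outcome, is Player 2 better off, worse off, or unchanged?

Work backward from Player 2's decision.
- A: BR = Z, leader payoff -5.
- B: BR = Z, leader payoff -4.
- C: BR = X, leader payoff 0.
- D: BR = W, leader payoff -1.
Player 1's induced payoffs are -5, -4, 0, -1, so Player 1 commits to C. Subgame-perfect outcome: (C, X) with payoffs (0, 8).
For the simultaneous game, intersect best replies.
Player 1's best replies: W→A; X→A; Y→B; Z→B.
Player 2's best replies: A→Z; B→Z; C→X; D→W.
Only (B, Z) has each player best-responding; Nash payoffs (-4, 9).
Player 2 earns 8 sequentially versus 9 at the Nash outcome: worse off.

worse off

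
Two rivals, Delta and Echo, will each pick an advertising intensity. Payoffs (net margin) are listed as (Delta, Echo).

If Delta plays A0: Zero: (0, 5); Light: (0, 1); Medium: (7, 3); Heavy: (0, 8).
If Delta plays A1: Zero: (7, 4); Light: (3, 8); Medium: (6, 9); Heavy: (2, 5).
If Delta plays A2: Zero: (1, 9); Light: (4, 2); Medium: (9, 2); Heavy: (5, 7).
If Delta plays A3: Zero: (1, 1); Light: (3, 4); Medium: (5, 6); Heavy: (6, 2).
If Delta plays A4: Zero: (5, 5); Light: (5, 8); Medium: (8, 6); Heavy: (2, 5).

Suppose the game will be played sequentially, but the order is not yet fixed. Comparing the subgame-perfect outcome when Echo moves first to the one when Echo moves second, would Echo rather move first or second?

second

If Delta leads: Echo's best replies are A0→Heavy, A1→Medium, A2→Zero, A3→Medium, A4→Light; Delta's induced payoffs 0, 6, 1, 5, 5; outcome (A1, Medium), payoffs (6, 9).
If Echo leads: Delta's best replies are Zero→A1, Light→A4, Medium→A2, Heavy→A3; Echo's induced payoffs 4, 8, 2, 2; outcome (A4, Light), payoffs (5, 8).
Echo gets 8 moving first and 9 moving second, so Echo prefers to move second.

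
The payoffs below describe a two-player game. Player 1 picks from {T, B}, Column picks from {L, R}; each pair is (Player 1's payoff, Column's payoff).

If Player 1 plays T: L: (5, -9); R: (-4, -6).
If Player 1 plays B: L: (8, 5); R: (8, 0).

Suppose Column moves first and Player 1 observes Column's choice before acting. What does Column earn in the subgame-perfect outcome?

5

Player 1 best-responds to each possible Column move:
- L → Player 1 plays B (best of 5, 8); Column gets 5.
- R → Player 1 plays B (best of -4, 8); Column gets 0.
Column's induced payoffs are 5, 0, so Column commits to L. Subgame-perfect outcome: (B, L) with payoffs (8, 5).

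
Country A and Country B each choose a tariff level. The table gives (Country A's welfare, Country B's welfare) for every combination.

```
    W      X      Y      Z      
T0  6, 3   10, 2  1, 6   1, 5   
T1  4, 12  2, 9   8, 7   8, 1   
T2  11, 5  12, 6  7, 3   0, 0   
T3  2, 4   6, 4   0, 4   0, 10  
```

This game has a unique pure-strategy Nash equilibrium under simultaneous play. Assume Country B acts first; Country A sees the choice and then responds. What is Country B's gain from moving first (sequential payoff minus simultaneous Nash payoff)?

Country A best-responds to each possible Country B move:
- W: BR = T2, leader payoff 5.
- X: BR = T2, leader payoff 6.
- Y: BR = T1, leader payoff 7.
- Z: BR = T1, leader payoff 1.
Among 5, 6, 7, 1, the best is 7 at Y. Subgame-perfect outcome: (T1, Y) with payoffs (8, 7).
Now find the simultaneous Nash equilibrium.
Country A's best replies: W→T2; X→T2; Y→T1; Z→T1.
Country B's best replies: T0→Y; T1→W; T2→X; T3→Z.
The unique mutual best reply is (T2, X), giving (12, 6).
Country B's commitment gain: 7 − 6 = 1.

1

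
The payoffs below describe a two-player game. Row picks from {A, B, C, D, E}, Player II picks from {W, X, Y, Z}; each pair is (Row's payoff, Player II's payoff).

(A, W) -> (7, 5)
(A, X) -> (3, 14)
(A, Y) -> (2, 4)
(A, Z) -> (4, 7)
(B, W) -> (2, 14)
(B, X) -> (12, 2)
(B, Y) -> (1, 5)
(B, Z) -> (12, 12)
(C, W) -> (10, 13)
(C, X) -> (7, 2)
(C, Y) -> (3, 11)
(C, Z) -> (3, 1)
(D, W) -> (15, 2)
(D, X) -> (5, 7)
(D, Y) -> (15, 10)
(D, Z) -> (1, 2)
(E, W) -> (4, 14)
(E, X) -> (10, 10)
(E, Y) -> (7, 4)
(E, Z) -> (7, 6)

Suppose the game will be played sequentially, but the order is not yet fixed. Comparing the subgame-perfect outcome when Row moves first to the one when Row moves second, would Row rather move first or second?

If Row leads: Player II's best replies are A→X, B→W, C→W, D→Y, E→W; Row's induced payoffs 3, 2, 10, 15, 4; outcome (D, Y), payoffs (15, 10).
If Player II leads: Row's best replies are W→D, X→B, Y→D, Z→B; Player II's induced payoffs 2, 2, 10, 12; outcome (B, Z), payoffs (12, 12).
Row gets 15 moving first and 12 moving second, so Row prefers to move first.

first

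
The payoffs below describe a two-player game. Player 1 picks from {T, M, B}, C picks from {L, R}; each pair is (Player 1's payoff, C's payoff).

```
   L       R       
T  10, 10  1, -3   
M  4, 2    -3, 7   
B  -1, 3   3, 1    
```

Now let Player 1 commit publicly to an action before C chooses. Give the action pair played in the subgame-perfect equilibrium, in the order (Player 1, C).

(T, L)

Backward induction with Player 1 moving first.
- T: BR = L, leader payoff 10.
- M: BR = R, leader payoff -3.
- B: BR = L, leader payoff -1.
Player 1's induced payoffs are 10, -3, -1, so Player 1 commits to T. Subgame-perfect outcome: (T, L) with payoffs (10, 10).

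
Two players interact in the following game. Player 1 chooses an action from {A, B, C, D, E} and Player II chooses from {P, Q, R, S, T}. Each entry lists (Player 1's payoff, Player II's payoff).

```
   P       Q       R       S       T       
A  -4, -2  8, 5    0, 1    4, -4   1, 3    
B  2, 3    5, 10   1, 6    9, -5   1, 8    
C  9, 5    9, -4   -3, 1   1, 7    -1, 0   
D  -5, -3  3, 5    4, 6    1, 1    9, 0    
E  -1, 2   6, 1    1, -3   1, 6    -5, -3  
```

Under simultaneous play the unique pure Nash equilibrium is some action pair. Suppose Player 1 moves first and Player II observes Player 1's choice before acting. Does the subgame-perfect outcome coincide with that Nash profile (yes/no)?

no

Solve by backward induction (Player 1 leads).
- A → Player II plays Q (best of -2, 5, 1, -4, 3); Player 1 gets 8.
- B → Player II plays Q (best of 3, 10, 6, -5, 8); Player 1 gets 5.
- C → Player II plays S (best of 5, -4, 1, 7, 0); Player 1 gets 1.
- D → Player II plays R (best of -3, 5, 6, 1, 0); Player 1 gets 4.
- E → Player II plays S (best of 2, 1, -3, 6, -3); Player 1 gets 1.
Maximizing over 8, 5, 1, 4, 1, Player 1 chooses A. Subgame-perfect outcome: (A, Q) with payoffs (8, 5).
Under simultaneous play:
Player 1's best replies: P→C; Q→C; R→D; S→B; T→D.
Player II's best replies: A→Q; B→Q; C→S; D→R; E→S.
Only (D, R) has each player best-responding; Nash payoffs (4, 6).
Sequential outcome (A, Q) differs from the Nash profile (D, R).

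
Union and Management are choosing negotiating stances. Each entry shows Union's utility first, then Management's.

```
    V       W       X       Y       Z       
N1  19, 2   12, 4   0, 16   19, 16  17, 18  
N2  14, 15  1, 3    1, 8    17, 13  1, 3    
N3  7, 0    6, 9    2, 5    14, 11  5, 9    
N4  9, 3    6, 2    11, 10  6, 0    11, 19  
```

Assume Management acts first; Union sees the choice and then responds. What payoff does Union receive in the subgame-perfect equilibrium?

17

Work backward from Union's decision.
- V → Union plays N1 (best of 19, 14, 7, 9); Management gets 2.
- W → Union plays N1 (best of 12, 1, 6, 6); Management gets 4.
- X → Union plays N4 (best of 0, 1, 2, 11); Management gets 10.
- Y → Union plays N1 (best of 19, 17, 14, 6); Management gets 16.
- Z → Union plays N1 (best of 17, 1, 5, 11); Management gets 18.
Management's induced payoffs are 2, 4, 10, 16, 18, so Management commits to Z. Subgame-perfect outcome: (N1, Z) with payoffs (17, 18).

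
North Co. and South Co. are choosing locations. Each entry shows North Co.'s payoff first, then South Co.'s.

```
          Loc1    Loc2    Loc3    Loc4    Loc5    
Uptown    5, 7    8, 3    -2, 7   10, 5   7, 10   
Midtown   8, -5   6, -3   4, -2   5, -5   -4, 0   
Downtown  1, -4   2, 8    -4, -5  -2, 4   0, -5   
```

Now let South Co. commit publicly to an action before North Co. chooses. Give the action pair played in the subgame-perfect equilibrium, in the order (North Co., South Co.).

(Uptown, Loc5)

Work backward from North Co.'s decision.
- Loc1 → North Co. plays Midtown (best of 5, 8, 1); South Co. gets -5.
- Loc2 → North Co. plays Uptown (best of 8, 6, 2); South Co. gets 3.
- Loc3 → North Co. plays Midtown (best of -2, 4, -4); South Co. gets -2.
- Loc4 → North Co. plays Uptown (best of 10, 5, -2); South Co. gets 5.
- Loc5 → North Co. plays Uptown (best of 7, -4, 0); South Co. gets 10.
South Co.'s induced payoffs are -5, 3, -2, 5, 10, so South Co. commits to Loc5. Subgame-perfect outcome: (Uptown, Loc5) with payoffs (7, 10).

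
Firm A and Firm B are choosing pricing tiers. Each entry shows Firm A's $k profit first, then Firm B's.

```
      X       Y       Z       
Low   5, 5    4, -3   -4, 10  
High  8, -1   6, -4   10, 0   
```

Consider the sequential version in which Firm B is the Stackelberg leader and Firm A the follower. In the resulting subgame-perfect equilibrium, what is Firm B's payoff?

0

Solve by backward induction (Firm B leads).
- X: BR = High, leader payoff -1.
- Y: BR = High, leader payoff -4.
- Z: BR = High, leader payoff 0.
Firm B's induced payoffs are -1, -4, 0, so Firm B commits to Z. Subgame-perfect outcome: (High, Z) with payoffs (10, 0).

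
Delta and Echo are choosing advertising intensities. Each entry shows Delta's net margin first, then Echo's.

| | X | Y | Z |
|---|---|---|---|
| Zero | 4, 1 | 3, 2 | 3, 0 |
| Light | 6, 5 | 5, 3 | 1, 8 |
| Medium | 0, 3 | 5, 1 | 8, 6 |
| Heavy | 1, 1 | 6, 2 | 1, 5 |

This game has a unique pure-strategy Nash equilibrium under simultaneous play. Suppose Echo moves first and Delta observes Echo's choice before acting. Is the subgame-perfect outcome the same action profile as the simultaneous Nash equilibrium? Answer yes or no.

yes

Work backward from Delta's decision.
- X: Delta compares 4, 6, 0, 1 and picks Light; Echo would get 5.
- Y: Delta compares 3, 5, 5, 6 and picks Heavy; Echo would get 2.
- Z: Delta compares 3, 1, 8, 1 and picks Medium; Echo would get 6.
Maximizing over 5, 2, 6, Echo chooses Z. Subgame-perfect outcome: (Medium, Z) with payoffs (8, 6).
Now find the simultaneous Nash equilibrium.
Delta's best replies: X→Light; Y→Heavy; Z→Medium.
Echo's best replies: Zero→Y; Light→Z; Medium→Z; Heavy→Z.
The unique mutual best reply is (Medium, Z), giving (8, 6).
Sequential outcome (Medium, Z) coincides with the Nash profile (Medium, Z).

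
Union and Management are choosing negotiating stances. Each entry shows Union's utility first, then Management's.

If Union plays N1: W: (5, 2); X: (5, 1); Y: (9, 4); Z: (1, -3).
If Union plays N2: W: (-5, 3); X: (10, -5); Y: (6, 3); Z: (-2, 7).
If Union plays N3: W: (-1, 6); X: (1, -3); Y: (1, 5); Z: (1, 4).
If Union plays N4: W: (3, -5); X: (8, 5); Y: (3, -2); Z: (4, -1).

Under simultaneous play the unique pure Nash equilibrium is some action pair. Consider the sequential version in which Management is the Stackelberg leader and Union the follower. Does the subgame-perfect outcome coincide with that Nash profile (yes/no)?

yes

Union best-responds to each possible Management move:
- W: Union compares 5, -5, -1, 3 and picks N1; Management would get 2.
- X: Union compares 5, 10, 1, 8 and picks N2; Management would get -5.
- Y: Union compares 9, 6, 1, 3 and picks N1; Management would get 4.
- Z: Union compares 1, -2, 1, 4 and picks N4; Management would get -1.
Maximizing over 2, -5, 4, -1, Management chooses Y. Subgame-perfect outcome: (N1, Y) with payoffs (9, 4).
Now find the simultaneous Nash equilibrium.
Union's best replies: W→N1; X→N2; Y→N1; Z→N4.
Management's best replies: N1→Y; N2→Z; N3→W; N4→X.
Only (N1, Y) has each player best-responding; Nash payoffs (9, 4).
Sequential outcome (N1, Y) coincides with the Nash profile (N1, Y).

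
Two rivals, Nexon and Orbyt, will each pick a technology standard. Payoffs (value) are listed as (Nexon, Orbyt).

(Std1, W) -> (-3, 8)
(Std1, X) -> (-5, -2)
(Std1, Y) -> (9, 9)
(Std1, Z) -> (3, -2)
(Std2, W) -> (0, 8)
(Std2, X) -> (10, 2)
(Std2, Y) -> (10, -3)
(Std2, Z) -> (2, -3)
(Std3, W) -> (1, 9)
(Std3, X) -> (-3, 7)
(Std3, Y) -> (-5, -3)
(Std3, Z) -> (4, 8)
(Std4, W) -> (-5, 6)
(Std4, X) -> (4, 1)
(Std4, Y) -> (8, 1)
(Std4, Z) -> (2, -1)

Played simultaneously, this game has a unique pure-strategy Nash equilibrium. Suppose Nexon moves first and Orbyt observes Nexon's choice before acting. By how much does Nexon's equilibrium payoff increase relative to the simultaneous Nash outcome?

Solve by backward induction (Nexon leads).
- Std1 → Orbyt plays Y (best of 8, -2, 9, -2); Nexon gets 9.
- Std2 → Orbyt plays W (best of 8, 2, -3, -3); Nexon gets 0.
- Std3 → Orbyt plays W (best of 9, 7, -3, 8); Nexon gets 1.
- Std4 → Orbyt plays W (best of 6, 1, 1, -1); Nexon gets -5.
Nexon's induced payoffs are 9, 0, 1, -5, so Nexon commits to Std1. Subgame-perfect outcome: (Std1, Y) with payoffs (9, 9).
Under simultaneous play:
Nexon's best replies: W→Std3; X→Std2; Y→Std2; Z→Std3.
Orbyt's best replies: Std1→Y; Std2→W; Std3→W; Std4→W.
Only (Std3, W) has each player best-responding; Nash payoffs (1, 9).
Nexon's commitment gain: 9 − 1 = 8.

8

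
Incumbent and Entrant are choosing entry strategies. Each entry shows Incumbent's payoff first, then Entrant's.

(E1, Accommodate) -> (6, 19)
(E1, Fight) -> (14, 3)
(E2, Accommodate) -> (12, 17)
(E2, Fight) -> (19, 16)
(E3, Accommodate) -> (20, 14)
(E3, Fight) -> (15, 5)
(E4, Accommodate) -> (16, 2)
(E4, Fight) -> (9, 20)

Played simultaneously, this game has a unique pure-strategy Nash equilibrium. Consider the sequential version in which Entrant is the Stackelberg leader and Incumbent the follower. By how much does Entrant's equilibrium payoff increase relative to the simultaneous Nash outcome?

Work backward from Incumbent's decision.
- Accommodate → Incumbent plays E3 (best of 6, 12, 20, 16); Entrant gets 14.
- Fight → Incumbent plays E2 (best of 14, 19, 15, 9); Entrant gets 16.
Among 14, 16, the best is 16 at Fight. Subgame-perfect outcome: (E2, Fight) with payoffs (19, 16).
For the simultaneous game, intersect best replies.
Incumbent's best replies: Accommodate→E3; Fight→E2.
Entrant's best replies: E1→Accommodate; E2→Accommodate; E3→Accommodate; E4→Fight.
The unique mutual best reply is (E3, Accommodate), giving (20, 14).
Entrant's commitment gain: 16 − 14 = 2.

2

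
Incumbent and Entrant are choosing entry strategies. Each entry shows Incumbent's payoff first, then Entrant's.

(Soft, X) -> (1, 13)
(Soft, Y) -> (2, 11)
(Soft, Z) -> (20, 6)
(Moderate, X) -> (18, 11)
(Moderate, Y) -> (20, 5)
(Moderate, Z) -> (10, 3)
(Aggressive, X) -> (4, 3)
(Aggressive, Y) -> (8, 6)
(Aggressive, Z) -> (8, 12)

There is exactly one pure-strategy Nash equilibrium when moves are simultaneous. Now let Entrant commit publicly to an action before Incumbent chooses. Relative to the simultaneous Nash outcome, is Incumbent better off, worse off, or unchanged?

unchanged

Solve by backward induction (Entrant leads).
- X → Incumbent plays Moderate (best of 1, 18, 4); Entrant gets 11.
- Y → Incumbent plays Moderate (best of 2, 20, 8); Entrant gets 5.
- Z → Incumbent plays Soft (best of 20, 10, 8); Entrant gets 6.
Entrant's induced payoffs are 11, 5, 6, so Entrant commits to X. Subgame-perfect outcome: (Moderate, X) with payoffs (18, 11).
For the simultaneous game, intersect best replies.
Incumbent's best replies: X→Moderate; Y→Moderate; Z→Soft.
Entrant's best replies: Soft→X; Moderate→X; Aggressive→Z.
The unique mutual best reply is (Moderate, X), giving (18, 11).
Incumbent earns 18 sequentially versus 18 at the Nash outcome: unchanged.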